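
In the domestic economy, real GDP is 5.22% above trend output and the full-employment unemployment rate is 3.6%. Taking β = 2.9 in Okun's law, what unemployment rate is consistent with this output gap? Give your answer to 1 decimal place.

From Okun's law, u - u* = -(output gap)/β = -(5.22)/2.9 = -1.8 points.
So u = 3.6 - 1.8 = 1.8%.

1.8%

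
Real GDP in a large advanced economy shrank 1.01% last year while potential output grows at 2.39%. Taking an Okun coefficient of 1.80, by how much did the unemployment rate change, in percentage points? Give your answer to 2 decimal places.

1.89 percentage points

Growth-rate Okun's law: g_Y = g_Y* - β × Δu, so Δu = (g_Y* - g_Y)/β.
Δu = (2.39 + 1.01)/1.80 = 3.4/1.80 = 1.89 percentage points.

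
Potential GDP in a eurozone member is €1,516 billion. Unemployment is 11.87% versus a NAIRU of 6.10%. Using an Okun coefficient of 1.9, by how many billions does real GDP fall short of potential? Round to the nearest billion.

€166 billion

Output gap = -1.9 × (11.87 - 6.1) = -1.9 × 5.77 = -10.963%.
Actual GDP ≈ 1516 × 0.89037 ≈ 1350 billion, so the shortfall is 1516 - 1350 = 166 billion.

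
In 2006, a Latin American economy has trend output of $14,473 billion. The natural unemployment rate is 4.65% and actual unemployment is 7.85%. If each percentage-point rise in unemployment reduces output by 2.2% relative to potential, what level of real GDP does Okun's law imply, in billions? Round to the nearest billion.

$13,454 billion

Unemployment gap = 7.85 - 4.65 = 3.2 points, so the output gap is -2.2 × 3.2 = -7.04%.
Actual GDP = 14473 × (1 - 7.04/100) = 14473 × 0.9296 ≈ 13454 billion.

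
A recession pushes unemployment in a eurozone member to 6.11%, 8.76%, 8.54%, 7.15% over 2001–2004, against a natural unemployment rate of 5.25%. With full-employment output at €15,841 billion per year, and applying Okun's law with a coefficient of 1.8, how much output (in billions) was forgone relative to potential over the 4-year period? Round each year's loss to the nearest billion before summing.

€2,726 billion

Year 2001: gap = -1.8 × (6.11 - 5.25) = -1.548%, loss ≈ 15841 × 1.548/100 ≈ 245.
Year 2002: gap = -1.8 × (8.76 - 5.25) = -6.318%, loss ≈ 15841 × 6.318/100 ≈ 1001.
Year 2003: gap = -1.8 × (8.54 - 5.25) = -5.922%, loss ≈ 15841 × 5.922/100 ≈ 938.
Year 2004: gap = -1.8 × (7.15 - 5.25) = -3.42%, loss ≈ 15841 × 3.42/100 ≈ 542.
Total lost output = 245 + 1001 + 938 + 542 = 2726 billion.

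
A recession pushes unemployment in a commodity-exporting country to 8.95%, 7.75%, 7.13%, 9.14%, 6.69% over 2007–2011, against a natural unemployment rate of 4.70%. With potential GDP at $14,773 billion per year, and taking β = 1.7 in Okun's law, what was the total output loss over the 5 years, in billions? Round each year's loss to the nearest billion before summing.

Year 2007: gap = -1.7 × (8.95 - 4.7) = -7.225%, loss ≈ 14773 × 7.225/100 ≈ 1067.
Year 2008: gap = -1.7 × (7.75 - 4.7) = -5.185%, loss ≈ 14773 × 5.185/100 ≈ 766.
Year 2009: gap = -1.7 × (7.13 - 4.7) = -4.131%, loss ≈ 14773 × 4.131/100 ≈ 610.
Year 2010: gap = -1.7 × (9.14 - 4.7) = -7.548%, loss ≈ 14773 × 7.548/100 ≈ 1115.
Year 2011: gap = -1.7 × (6.69 - 4.7) = -3.383%, loss ≈ 14773 × 3.383/100 ≈ 500.
Total lost output = 1067 + 766 + 610 + 1115 + 500 = 4058 billion.

$4,058 billion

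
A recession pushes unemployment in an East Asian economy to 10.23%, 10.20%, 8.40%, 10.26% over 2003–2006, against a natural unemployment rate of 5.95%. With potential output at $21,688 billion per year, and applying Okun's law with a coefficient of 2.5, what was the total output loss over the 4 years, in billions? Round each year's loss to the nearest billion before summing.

$8,290 billion

Year 2003: gap = -2.5 × (10.23 - 5.95) = -10.7%, loss ≈ 21688 × 10.7/100 ≈ 2321.
Year 2004: gap = -2.5 × (10.2 - 5.95) = -10.625%, loss ≈ 21688 × 10.625/100 ≈ 2304.
Year 2005: gap = -2.5 × (8.4 - 5.95) = -6.125%, loss ≈ 21688 × 6.125/100 ≈ 1328.
Year 2006: gap = -2.5 × (10.26 - 5.95) = -10.775%, loss ≈ 21688 × 10.775/100 ≈ 2337.
Total lost output = 2321 + 2304 + 1328 + 2337 = 8290 billion.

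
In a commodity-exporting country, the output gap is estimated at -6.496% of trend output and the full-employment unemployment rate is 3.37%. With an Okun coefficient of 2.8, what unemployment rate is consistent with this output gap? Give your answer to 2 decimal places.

From Okun's law, u - u* = -(output gap)/β = -(-6.496)/2.8 = 2.32 points.
So u = 3.37 + 2.32 = 5.69%.

5.69%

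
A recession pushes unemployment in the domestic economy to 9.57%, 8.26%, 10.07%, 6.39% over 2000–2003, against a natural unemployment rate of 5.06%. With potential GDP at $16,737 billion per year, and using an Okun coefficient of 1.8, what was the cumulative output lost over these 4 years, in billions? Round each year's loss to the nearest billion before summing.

Year 2000: gap = -1.8 × (9.57 - 5.06) = -8.118%, loss ≈ 16737 × 8.118/100 ≈ 1359.
Year 2001: gap = -1.8 × (8.26 - 5.06) = -5.76%, loss ≈ 16737 × 5.76/100 ≈ 964.
Year 2002: gap = -1.8 × (10.07 - 5.06) = -9.018%, loss ≈ 16737 × 9.018/100 ≈ 1509.
Year 2003: gap = -1.8 × (6.39 - 5.06) = -2.394%, loss ≈ 16737 × 2.394/100 ≈ 401.
Total lost output = 1359 + 964 + 1509 + 401 = 4233 billion.

$4,233 billion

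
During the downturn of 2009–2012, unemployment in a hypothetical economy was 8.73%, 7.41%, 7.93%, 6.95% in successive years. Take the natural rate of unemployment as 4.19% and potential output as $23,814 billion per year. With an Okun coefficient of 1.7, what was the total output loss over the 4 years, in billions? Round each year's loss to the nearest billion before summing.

Year 2009: gap = -1.7 × (8.73 - 4.19) = -7.718%, loss ≈ 23814 × 7.718/100 ≈ 1838.
Year 2010: gap = -1.7 × (7.41 - 4.19) = -5.474%, loss ≈ 23814 × 5.474/100 ≈ 1304.
Year 2011: gap = -1.7 × (7.93 - 4.19) = -6.358%, loss ≈ 23814 × 6.358/100 ≈ 1514.
Year 2012: gap = -1.7 × (6.95 - 4.19) = -4.692%, loss ≈ 23814 × 4.692/100 ≈ 1117.
Total lost output = 1838 + 1304 + 1514 + 1117 = 5773 billion.

$5,773 billion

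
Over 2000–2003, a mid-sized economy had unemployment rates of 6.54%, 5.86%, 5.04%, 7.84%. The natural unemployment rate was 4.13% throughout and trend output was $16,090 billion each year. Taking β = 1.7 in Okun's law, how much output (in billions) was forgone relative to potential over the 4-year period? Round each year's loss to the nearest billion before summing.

Year 2000: gap = -1.7 × (6.54 - 4.13) = -4.097%, loss ≈ 16090 × 4.097/100 ≈ 659.
Year 2001: gap = -1.7 × (5.86 - 4.13) = -2.941%, loss ≈ 16090 × 2.941/100 ≈ 473.
Year 2002: gap = -1.7 × (5.04 - 4.13) = -1.547%, loss ≈ 16090 × 1.547/100 ≈ 249.
Year 2003: gap = -1.7 × (7.84 - 4.13) = -6.307%, loss ≈ 16090 × 6.307/100 ≈ 1015.
Total lost output = 659 + 473 + 249 + 1015 = 2396 billion.

$2,396 billion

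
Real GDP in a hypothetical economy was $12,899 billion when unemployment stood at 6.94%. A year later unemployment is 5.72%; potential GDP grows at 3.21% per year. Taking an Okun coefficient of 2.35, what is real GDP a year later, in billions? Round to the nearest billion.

$13,683 billion

Δu = 5.72 - 6.94 = -1.22 points.
Okun's law (growth form): g_Y = g_Y* - β × Δu = 3.21 - 2.35 × (-1.22) = 3.21 + 2.867 = 6.077%.
Real GDP in the next year = 12899 × (1 + 6.077/100) = 12899 × 1.06077 ≈ 13683 billion.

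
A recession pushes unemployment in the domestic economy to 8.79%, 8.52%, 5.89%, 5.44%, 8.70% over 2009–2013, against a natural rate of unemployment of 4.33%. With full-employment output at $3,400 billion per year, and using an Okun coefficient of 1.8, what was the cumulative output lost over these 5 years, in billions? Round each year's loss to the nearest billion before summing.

$959 billion

Year 2009: gap = -1.8 × (8.79 - 4.33) = -8.028%, loss ≈ 3400 × 8.028/100 ≈ 273.
Year 2010: gap = -1.8 × (8.52 - 4.33) = -7.542%, loss ≈ 3400 × 7.542/100 ≈ 256.
Year 2011: gap = -1.8 × (5.89 - 4.33) = -2.808%, loss ≈ 3400 × 2.808/100 ≈ 95.
Year 2012: gap = -1.8 × (5.44 - 4.33) = -1.998%, loss ≈ 3400 × 1.998/100 ≈ 68.
Year 2013: gap = -1.8 × (8.7 - 4.33) = -7.866%, loss ≈ 3400 × 7.866/100 ≈ 267.
Total lost output = 273 + 256 + 95 + 68 + 267 = 959 billion.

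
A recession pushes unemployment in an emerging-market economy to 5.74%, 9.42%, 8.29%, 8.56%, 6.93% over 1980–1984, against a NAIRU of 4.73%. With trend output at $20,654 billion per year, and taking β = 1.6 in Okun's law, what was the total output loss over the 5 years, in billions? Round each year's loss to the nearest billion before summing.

$5,053 billion

Year 1980: gap = -1.6 × (5.74 - 4.73) = -1.616%, loss ≈ 20654 × 1.616/100 ≈ 334.
Year 1981: gap = -1.6 × (9.42 - 4.73) = -7.504%, loss ≈ 20654 × 7.504/100 ≈ 1550.
Year 1982: gap = -1.6 × (8.29 - 4.73) = -5.696%, loss ≈ 20654 × 5.696/100 ≈ 1176.
Year 1983: gap = -1.6 × (8.56 - 4.73) = -6.128%, loss ≈ 20654 × 6.128/100 ≈ 1266.
Year 1984: gap = -1.6 × (6.93 - 4.73) = -3.52%, loss ≈ 20654 × 3.52/100 ≈ 727.
Total lost output = 334 + 1550 + 1176 + 1266 + 727 = 5053 billion.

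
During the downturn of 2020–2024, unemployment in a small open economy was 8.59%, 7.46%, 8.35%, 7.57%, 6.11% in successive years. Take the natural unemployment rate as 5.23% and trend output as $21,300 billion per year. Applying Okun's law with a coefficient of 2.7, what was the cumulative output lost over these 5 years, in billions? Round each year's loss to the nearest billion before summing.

$6,860 billion

Year 2020: gap = -2.7 × (8.59 - 5.23) = -9.072%, loss ≈ 21300 × 9.072/100 ≈ 1932.
Year 2021: gap = -2.7 × (7.46 - 5.23) = -6.021%, loss ≈ 21300 × 6.021/100 ≈ 1282.
Year 2022: gap = -2.7 × (8.35 - 5.23) = -8.424%, loss ≈ 21300 × 8.424/100 ≈ 1794.
Year 2023: gap = -2.7 × (7.57 - 5.23) = -6.318%, loss ≈ 21300 × 6.318/100 ≈ 1346.
Year 2024: gap = -2.7 × (6.11 - 5.23) = -2.376%, loss ≈ 21300 × 2.376/100 ≈ 506.
Total lost output = 1932 + 1282 + 1794 + 1346 + 506 = 6860 billion.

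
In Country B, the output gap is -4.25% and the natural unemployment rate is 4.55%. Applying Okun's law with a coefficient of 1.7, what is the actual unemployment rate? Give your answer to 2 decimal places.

7.05%

From Okun's law, u - u* = -(output gap)/β = -(-4.25)/1.7 = 2.5 points.
So u = 4.55 + 2.5 = 7.05%.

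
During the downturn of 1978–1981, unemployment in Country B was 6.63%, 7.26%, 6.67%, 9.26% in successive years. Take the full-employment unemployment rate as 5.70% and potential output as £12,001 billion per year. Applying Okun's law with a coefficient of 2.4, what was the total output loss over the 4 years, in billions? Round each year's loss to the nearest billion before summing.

£2,021 billion

Year 1978: gap = -2.4 × (6.63 - 5.7) = -2.232%, loss ≈ 12001 × 2.232/100 ≈ 268.
Year 1979: gap = -2.4 × (7.26 - 5.7) = -3.744%, loss ≈ 12001 × 3.744/100 ≈ 449.
Year 1980: gap = -2.4 × (6.67 - 5.7) = -2.328%, loss ≈ 12001 × 2.328/100 ≈ 279.
Year 1981: gap = -2.4 × (9.26 - 5.7) = -8.544%, loss ≈ 12001 × 8.544/100 ≈ 1025.
Total lost output = 268 + 449 + 279 + 1025 = 2021 billion.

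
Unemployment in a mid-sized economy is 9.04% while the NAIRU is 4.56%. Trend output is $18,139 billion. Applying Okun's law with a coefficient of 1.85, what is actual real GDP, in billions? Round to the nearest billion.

Unemployment gap = 9.04 - 4.56 = 4.48 points, so the output gap is -1.85 × 4.48 = -8.288%.
Actual GDP = 18139 × (1 - 8.288/100) = 18139 × 0.91712 ≈ 16636 billion.

$16,636 billion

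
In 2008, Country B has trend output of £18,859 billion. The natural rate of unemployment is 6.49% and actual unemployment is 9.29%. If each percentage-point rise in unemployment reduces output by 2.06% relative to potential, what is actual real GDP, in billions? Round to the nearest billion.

Unemployment gap = 9.29 - 6.49 = 2.8 points, so the output gap is -2.06 × 2.8 = -5.768%.
Actual GDP = 18859 × (1 - 5.768/100) = 18859 × 0.94232 ≈ 17771 billion.

£17,771 billion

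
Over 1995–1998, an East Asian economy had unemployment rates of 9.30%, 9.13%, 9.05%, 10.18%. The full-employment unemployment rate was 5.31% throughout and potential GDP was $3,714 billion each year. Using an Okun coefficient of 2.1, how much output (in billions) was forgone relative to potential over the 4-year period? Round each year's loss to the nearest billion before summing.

$1,281 billion

Year 1995: gap = -2.1 × (9.3 - 5.31) = -8.379%, loss ≈ 3714 × 8.379/100 ≈ 311.
Year 1996: gap = -2.1 × (9.13 - 5.31) = -8.022%, loss ≈ 3714 × 8.022/100 ≈ 298.
Year 1997: gap = -2.1 × (9.05 - 5.31) = -7.854%, loss ≈ 3714 × 7.854/100 ≈ 292.
Year 1998: gap = -2.1 × (10.18 - 5.31) = -10.227%, loss ≈ 3714 × 10.227/100 ≈ 380.
Total lost output = 311 + 298 + 292 + 380 = 1281 billion.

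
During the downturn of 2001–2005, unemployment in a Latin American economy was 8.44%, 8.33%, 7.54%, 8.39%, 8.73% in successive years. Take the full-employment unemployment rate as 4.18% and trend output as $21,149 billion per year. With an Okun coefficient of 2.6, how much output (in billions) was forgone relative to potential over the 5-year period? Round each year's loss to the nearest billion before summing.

Year 2001: gap = -2.6 × (8.44 - 4.18) = -11.076%, loss ≈ 21149 × 11.076/100 ≈ 2342.
Year 2002: gap = -2.6 × (8.33 - 4.18) = -10.79%, loss ≈ 21149 × 10.79/100 ≈ 2282.
Year 2003: gap = -2.6 × (7.54 - 4.18) = -8.736%, loss ≈ 21149 × 8.736/100 ≈ 1848.
Year 2004: gap = -2.6 × (8.39 - 4.18) = -10.946%, loss ≈ 21149 × 10.946/100 ≈ 2315.
Year 2005: gap = -2.6 × (8.73 - 4.18) = -11.83%, loss ≈ 21149 × 11.83/100 ≈ 2502.
Total lost output = 2342 + 2282 + 1848 + 2315 + 2502 = 11289 billion.

$11,289 billion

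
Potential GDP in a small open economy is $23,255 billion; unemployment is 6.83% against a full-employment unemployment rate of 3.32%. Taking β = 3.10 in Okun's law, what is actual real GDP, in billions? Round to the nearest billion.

Unemployment gap = 6.83 - 3.32 = 3.51 points, so the output gap is -3.1 × 3.51 = -10.881%.
Actual GDP = 23255 × (1 - 10.881/100) = 23255 × 0.89119 ≈ 20725 billion.

$20,725 billion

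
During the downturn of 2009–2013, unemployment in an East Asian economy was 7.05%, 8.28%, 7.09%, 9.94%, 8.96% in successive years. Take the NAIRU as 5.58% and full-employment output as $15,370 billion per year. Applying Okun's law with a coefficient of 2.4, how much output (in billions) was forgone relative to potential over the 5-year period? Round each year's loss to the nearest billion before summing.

$4,950 billion

Year 2009: gap = -2.4 × (7.05 - 5.58) = -3.528%, loss ≈ 15370 × 3.528/100 ≈ 542.
Year 2010: gap = -2.4 × (8.28 - 5.58) = -6.48%, loss ≈ 15370 × 6.48/100 ≈ 996.
Year 2011: gap = -2.4 × (7.09 - 5.58) = -3.624%, loss ≈ 15370 × 3.624/100 ≈ 557.
Year 2012: gap = -2.4 × (9.94 - 5.58) = -10.464%, loss ≈ 15370 × 10.464/100 ≈ 1608.
Year 2013: gap = -2.4 × (8.96 - 5.58) = -8.112%, loss ≈ 15370 × 8.112/100 ≈ 1247.
Total lost output = 542 + 996 + 557 + 1608 + 1247 = 4950 billion.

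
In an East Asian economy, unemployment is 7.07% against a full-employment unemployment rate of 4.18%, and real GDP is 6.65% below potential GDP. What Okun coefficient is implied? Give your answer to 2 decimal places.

β ≈ 2.30

Okun's law: output gap = -β × (u - u*).
-6.65 = -β × (7.07 - 4.18) = -β × 2.89, so β = 6.65/2.89 = 2.30.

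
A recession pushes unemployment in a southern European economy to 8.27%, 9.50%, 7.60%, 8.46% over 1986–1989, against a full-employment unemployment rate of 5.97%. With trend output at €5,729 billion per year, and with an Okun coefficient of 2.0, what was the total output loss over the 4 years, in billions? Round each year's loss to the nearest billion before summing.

Year 1986: gap = -2.0 × (8.27 - 5.97) = -4.6%, loss ≈ 5729 × 4.6/100 ≈ 264.
Year 1987: gap = -2.0 × (9.5 - 5.97) = -7.06%, loss ≈ 5729 × 7.06/100 ≈ 404.
Year 1988: gap = -2.0 × (7.6 - 5.97) = -3.26%, loss ≈ 5729 × 3.26/100 ≈ 187.
Year 1989: gap = -2.0 × (8.46 - 5.97) = -4.98%, loss ≈ 5729 × 4.98/100 ≈ 285.
Total lost output = 264 + 404 + 187 + 285 = 1140 billion.

€1,140 billion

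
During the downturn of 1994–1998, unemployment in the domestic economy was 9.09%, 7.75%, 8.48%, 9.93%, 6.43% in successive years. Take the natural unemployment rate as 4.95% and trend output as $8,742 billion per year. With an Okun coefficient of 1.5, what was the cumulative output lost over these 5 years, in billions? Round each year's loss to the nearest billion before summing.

$2,220 billion

Year 1994: gap = -1.5 × (9.09 - 4.95) = -6.21%, loss ≈ 8742 × 6.21/100 ≈ 543.
Year 1995: gap = -1.5 × (7.75 - 4.95) = -4.2%, loss ≈ 8742 × 4.2/100 ≈ 367.
Year 1996: gap = -1.5 × (8.48 - 4.95) = -5.295%, loss ≈ 8742 × 5.295/100 ≈ 463.
Year 1997: gap = -1.5 × (9.93 - 4.95) = -7.47%, loss ≈ 8742 × 7.47/100 ≈ 653.
Year 1998: gap = -1.5 × (6.43 - 4.95) = -2.22%, loss ≈ 8742 × 2.22/100 ≈ 194.
Total lost output = 543 + 367 + 463 + 653 + 194 = 2220 billion.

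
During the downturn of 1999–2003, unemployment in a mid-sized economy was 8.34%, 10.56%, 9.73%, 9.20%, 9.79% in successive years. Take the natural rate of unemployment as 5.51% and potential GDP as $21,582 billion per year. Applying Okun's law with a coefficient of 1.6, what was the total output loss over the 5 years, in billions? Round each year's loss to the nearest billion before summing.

$6,930 billion

Year 1999: gap = -1.6 × (8.34 - 5.51) = -4.528%, loss ≈ 21582 × 4.528/100 ≈ 977.
Year 2000: gap = -1.6 × (10.56 - 5.51) = -8.08%, loss ≈ 21582 × 8.08/100 ≈ 1744.
Year 2001: gap = -1.6 × (9.73 - 5.51) = -6.752%, loss ≈ 21582 × 6.752/100 ≈ 1457.
Year 2002: gap = -1.6 × (9.2 - 5.51) = -5.904%, loss ≈ 21582 × 5.904/100 ≈ 1274.
Year 2003: gap = -1.6 × (9.79 - 5.51) = -6.848%, loss ≈ 21582 × 6.848/100 ≈ 1478.
Total lost output = 977 + 1744 + 1457 + 1274 + 1478 = 6930 billion.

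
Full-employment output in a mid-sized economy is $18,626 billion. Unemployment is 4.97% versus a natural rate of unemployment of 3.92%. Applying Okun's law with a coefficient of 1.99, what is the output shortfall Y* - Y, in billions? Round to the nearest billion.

Output gap = -1.99 × (4.97 - 3.92) = -1.99 × 1.05 = -2.0895%.
Actual GDP ≈ 18626 × 0.979105 ≈ 18237 billion, so the shortfall is 18626 - 18237 = 389 billion.

$389 billion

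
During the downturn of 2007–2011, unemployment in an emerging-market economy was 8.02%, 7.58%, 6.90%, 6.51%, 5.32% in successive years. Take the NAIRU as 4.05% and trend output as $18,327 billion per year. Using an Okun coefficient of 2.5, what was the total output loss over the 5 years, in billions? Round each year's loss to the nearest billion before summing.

$6,451 billion

Year 2007: gap = -2.5 × (8.02 - 4.05) = -9.925%, loss ≈ 18327 × 9.925/100 ≈ 1819.
Year 2008: gap = -2.5 × (7.58 - 4.05) = -8.825%, loss ≈ 18327 × 8.825/100 ≈ 1617.
Year 2009: gap = -2.5 × (6.9 - 4.05) = -7.125%, loss ≈ 18327 × 7.125/100 ≈ 1306.
Year 2010: gap = -2.5 × (6.51 - 4.05) = -6.15%, loss ≈ 18327 × 6.15/100 ≈ 1127.
Year 2011: gap = -2.5 × (5.32 - 4.05) = -3.175%, loss ≈ 18327 × 3.175/100 ≈ 582.
Total lost output = 1819 + 1617 + 1306 + 1127 + 582 = 6451 billion.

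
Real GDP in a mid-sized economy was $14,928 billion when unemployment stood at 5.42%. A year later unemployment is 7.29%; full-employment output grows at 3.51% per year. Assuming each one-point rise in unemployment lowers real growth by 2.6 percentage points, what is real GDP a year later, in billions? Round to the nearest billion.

Δu = 7.29 - 5.42 = 1.87 points.
Okun's law (growth form): g_Y = g_Y* - β × Δu = 3.51 - 2.6 × (1.87) = 3.51 - 4.862 = -1.352%.
Real GDP in the next year = 14928 × (1 - 1.352/100) = 14928 × 0.98648 ≈ 14726 billion.

$14,726 billion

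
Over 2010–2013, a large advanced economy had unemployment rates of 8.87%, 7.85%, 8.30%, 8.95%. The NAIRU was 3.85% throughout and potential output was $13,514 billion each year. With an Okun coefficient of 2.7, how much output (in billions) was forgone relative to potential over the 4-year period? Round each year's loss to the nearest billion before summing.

$6,777 billion

Year 2010: gap = -2.7 × (8.87 - 3.85) = -13.554%, loss ≈ 13514 × 13.554/100 ≈ 1832.
Year 2011: gap = -2.7 × (7.85 - 3.85) = -10.8%, loss ≈ 13514 × 10.8/100 ≈ 1460.
Year 2012: gap = -2.7 × (8.3 - 3.85) = -12.015%, loss ≈ 13514 × 12.015/100 ≈ 1624.
Year 2013: gap = -2.7 × (8.95 - 3.85) = -13.77%, loss ≈ 13514 × 13.77/100 ≈ 1861.
Total lost output = 1832 + 1460 + 1624 + 1861 = 6777 billion.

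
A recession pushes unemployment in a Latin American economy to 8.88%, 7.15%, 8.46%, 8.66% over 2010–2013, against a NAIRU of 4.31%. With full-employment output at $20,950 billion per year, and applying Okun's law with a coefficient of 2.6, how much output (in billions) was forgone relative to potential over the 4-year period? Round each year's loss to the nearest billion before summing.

$8,666 billion

Year 2010: gap = -2.6 × (8.88 - 4.31) = -11.882%, loss ≈ 20950 × 11.882/100 ≈ 2489.
Year 2011: gap = -2.6 × (7.15 - 4.31) = -7.384%, loss ≈ 20950 × 7.384/100 ≈ 1547.
Year 2012: gap = -2.6 × (8.46 - 4.31) = -10.79%, loss ≈ 20950 × 10.79/100 ≈ 2261.
Year 2013: gap = -2.6 × (8.66 - 4.31) = -11.31%, loss ≈ 20950 × 11.31/100 ≈ 2369.
Total lost output = 2489 + 1547 + 2261 + 2369 = 8666 billion.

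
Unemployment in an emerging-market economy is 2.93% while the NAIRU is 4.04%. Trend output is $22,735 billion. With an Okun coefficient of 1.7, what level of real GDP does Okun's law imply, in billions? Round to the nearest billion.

$23,164 billion

Unemployment gap = 2.93 - 4.04 = -1.11 points, so the output gap is -1.7 × (-1.11) = 1.887%.
Actual GDP = 22735 × (1 + 1.887/100) = 22735 × 1.01887 ≈ 23164 billion.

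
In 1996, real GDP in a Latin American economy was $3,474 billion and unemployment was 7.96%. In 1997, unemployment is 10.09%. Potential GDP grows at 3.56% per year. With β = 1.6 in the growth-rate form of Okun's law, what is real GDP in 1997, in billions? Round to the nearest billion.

$3,479 billion

Δu = 10.09 - 7.96 = 2.13 points.
Okun's law (growth form): g_Y = g_Y* - β × Δu = 3.56 - 1.6 × (2.13) = 3.56 - 3.408 = 0.152%.
Real GDP in the next year = 3474 × (1 + 0.152/100) = 3474 × 1.00152 ≈ 3479 billion.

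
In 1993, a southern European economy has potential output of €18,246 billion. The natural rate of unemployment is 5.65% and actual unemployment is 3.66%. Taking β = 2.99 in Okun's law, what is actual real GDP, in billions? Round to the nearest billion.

Unemployment gap = 3.66 - 5.65 = -1.99 points, so the output gap is -2.99 × (-1.99) = 5.9501%.
Actual GDP = 18246 × (1 + 5.9501/100) = 18246 × 1.059501 ≈ 19332 billion.

€19,332 billion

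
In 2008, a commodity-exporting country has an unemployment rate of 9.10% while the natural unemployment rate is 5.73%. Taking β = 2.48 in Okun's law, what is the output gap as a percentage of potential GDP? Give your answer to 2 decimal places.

-8.36%

The unemployment gap is 9.1 - 5.73 = 3.37 percentage points.
Okun's law gives an output gap of -2.48 × 3.37 = -8.3576%, i.e. 8.36% below potential.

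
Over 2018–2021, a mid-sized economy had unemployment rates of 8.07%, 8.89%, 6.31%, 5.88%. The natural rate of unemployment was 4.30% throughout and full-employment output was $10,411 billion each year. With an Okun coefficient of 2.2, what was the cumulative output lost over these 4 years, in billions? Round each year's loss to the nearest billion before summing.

Year 2018: gap = -2.2 × (8.07 - 4.3) = -8.294%, loss ≈ 10411 × 8.294/100 ≈ 863.
Year 2019: gap = -2.2 × (8.89 - 4.3) = -10.098%, loss ≈ 10411 × 10.098/100 ≈ 1051.
Year 2020: gap = -2.2 × (6.31 - 4.3) = -4.422%, loss ≈ 10411 × 4.422/100 ≈ 460.
Year 2021: gap = -2.2 × (5.88 - 4.3) = -3.476%, loss ≈ 10411 × 3.476/100 ≈ 362.
Total lost output = 863 + 1051 + 460 + 362 = 2736 billion.

$2,736 billion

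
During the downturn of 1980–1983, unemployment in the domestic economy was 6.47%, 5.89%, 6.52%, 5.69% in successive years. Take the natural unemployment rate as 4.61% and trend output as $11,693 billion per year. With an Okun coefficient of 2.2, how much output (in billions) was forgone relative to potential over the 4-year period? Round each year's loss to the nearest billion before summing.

$1,576 billion

Year 1980: gap = -2.2 × (6.47 - 4.61) = -4.092%, loss ≈ 11693 × 4.092/100 ≈ 478.
Year 1981: gap = -2.2 × (5.89 - 4.61) = -2.816%, loss ≈ 11693 × 2.816/100 ≈ 329.
Year 1982: gap = -2.2 × (6.52 - 4.61) = -4.202%, loss ≈ 11693 × 4.202/100 ≈ 491.
Year 1983: gap = -2.2 × (5.69 - 4.61) = -2.376%, loss ≈ 11693 × 2.376/100 ≈ 278.
Total lost output = 478 + 329 + 491 + 278 = 1576 billion.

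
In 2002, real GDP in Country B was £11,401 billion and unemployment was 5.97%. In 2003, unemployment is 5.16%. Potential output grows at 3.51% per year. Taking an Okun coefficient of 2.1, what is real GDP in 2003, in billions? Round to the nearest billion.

£11,995 billion

Δu = 5.16 - 5.97 = -0.81 points.
Okun's law (growth form): g_Y = g_Y* - β × Δu = 3.51 - 2.1 × (-0.81) = 3.51 + 1.701 = 5.211%.
Real GDP in the next year = 11401 × (1 + 5.211/100) = 11401 × 1.05211 ≈ 11995 billion.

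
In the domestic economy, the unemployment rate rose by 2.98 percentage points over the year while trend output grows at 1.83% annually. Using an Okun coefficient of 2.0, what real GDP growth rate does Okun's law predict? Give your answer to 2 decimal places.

-4.13%

Growth-rate Okun's law: g_Y = g_Y* - β × Δu.
g_Y = 1.83 - 2.0 × (2.98) = 1.83 - 5.96 = -4.13%, i.e. -4.13% to 2 d.p.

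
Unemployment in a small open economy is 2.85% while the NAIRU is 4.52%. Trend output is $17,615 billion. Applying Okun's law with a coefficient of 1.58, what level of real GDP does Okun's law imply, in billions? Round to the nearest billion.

Unemployment gap = 2.85 - 4.52 = -1.67 points, so the output gap is -1.58 × (-1.67) = 2.6386%.
Actual GDP = 17615 × (1 + 2.6386/100) = 17615 × 1.026386 ≈ 18080 billion.

$18,080 billion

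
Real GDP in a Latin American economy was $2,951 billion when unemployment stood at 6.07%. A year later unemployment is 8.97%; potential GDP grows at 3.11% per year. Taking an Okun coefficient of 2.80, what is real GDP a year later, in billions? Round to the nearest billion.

$2,803 billion

Δu = 8.97 - 6.07 = 2.9 points.
Okun's law (growth form): g_Y = g_Y* - β × Δu = 3.11 - 2.80 × (2.90) = 3.11 - 8.12 = -5.01%.
Real GDP in the next year = 2951 × (1 - 5.01/100) = 2951 × 0.9499 ≈ 2803 billion.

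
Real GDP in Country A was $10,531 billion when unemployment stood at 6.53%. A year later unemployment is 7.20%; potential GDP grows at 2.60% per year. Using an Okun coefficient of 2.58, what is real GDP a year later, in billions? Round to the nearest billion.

$10,623 billion

Δu = 7.2 - 6.53 = 0.67 points.
Okun's law (growth form): g_Y = g_Y* - β × Δu = 2.60 - 2.58 × (0.67) = 2.6 - 1.7286 = 0.8714%.
Real GDP in the next year = 10531 × (1 + 0.8714/100) = 10531 × 1.008714 ≈ 10623 billion.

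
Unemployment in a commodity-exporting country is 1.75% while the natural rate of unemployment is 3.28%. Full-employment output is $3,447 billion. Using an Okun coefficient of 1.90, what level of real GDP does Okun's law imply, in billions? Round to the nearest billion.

Unemployment gap = 1.75 - 3.28 = -1.53 points, so the output gap is -1.9 × (-1.53) = 2.907%.
Actual GDP = 3447 × (1 + 2.907/100) = 3447 × 1.02907 ≈ 3547 billion.

$3,547 billion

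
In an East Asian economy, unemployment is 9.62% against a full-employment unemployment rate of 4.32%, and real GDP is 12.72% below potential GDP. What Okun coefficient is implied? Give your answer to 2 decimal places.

Okun's law: output gap = -β × (u - u*).
-12.72 = -β × (9.62 - 4.32) = -β × 5.3, so β = 12.72/5.3 = 2.40.

β ≈ 2.40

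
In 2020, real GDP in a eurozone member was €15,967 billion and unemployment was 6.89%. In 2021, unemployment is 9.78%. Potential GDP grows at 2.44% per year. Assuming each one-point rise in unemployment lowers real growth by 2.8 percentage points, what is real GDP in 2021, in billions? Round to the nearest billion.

€15,065 billion

Δu = 9.78 - 6.89 = 2.89 points.
Okun's law (growth form): g_Y = g_Y* - β × Δu = 2.44 - 2.8 × (2.89) = 2.44 - 8.092 = -5.652%.
Real GDP in the next year = 15967 × (1 - 5.652/100) = 15967 × 0.94348 ≈ 15065 billion.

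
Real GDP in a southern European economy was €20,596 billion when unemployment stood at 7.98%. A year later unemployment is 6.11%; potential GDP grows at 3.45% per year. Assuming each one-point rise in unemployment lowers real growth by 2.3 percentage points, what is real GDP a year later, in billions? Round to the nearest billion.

€22,192 billion

Δu = 6.11 - 7.98 = -1.87 points.
Okun's law (growth form): g_Y = g_Y* - β × Δu = 3.45 - 2.3 × (-1.87) = 3.45 + 4.301 = 7.751%.
Real GDP in the next year = 20596 × (1 + 7.751/100) = 20596 × 1.07751 ≈ 22192 billion.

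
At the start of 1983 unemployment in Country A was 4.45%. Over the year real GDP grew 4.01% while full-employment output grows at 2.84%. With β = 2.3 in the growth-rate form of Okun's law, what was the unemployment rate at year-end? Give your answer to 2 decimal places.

3.94%

Growth-rate Okun's law: g_Y = g_Y* - β × Δu, so Δu = (g_Y* - g_Y)/β.
Δu = (2.84 - 4.01)/2.3 = -1.17/2.3 = -0.51 percentage points.
Year-end unemployment = 4.45 - 0.51 = 3.94%.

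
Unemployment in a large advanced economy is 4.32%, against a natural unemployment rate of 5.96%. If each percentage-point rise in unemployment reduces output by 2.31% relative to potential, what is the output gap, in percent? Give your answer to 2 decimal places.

3.79%

The unemployment gap is 4.32 - 5.96 = -1.64 percentage points.
Okun's law gives an output gap of -2.31 × (-1.64) = 3.7884%, i.e. 3.79% above potential.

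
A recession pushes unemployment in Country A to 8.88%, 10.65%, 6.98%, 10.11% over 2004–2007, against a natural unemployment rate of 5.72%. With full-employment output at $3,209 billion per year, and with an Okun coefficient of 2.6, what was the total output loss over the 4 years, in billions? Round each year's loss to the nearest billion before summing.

$1,146 billion

Year 2004: gap = -2.6 × (8.88 - 5.72) = -8.216%, loss ≈ 3209 × 8.216/100 ≈ 264.
Year 2005: gap = -2.6 × (10.65 - 5.72) = -12.818%, loss ≈ 3209 × 12.818/100 ≈ 411.
Year 2006: gap = -2.6 × (6.98 - 5.72) = -3.276%, loss ≈ 3209 × 3.276/100 ≈ 105.
Year 2007: gap = -2.6 × (10.11 - 5.72) = -11.414%, loss ≈ 3209 × 11.414/100 ≈ 366.
Total lost output = 264 + 411 + 105 + 366 = 1146 billion.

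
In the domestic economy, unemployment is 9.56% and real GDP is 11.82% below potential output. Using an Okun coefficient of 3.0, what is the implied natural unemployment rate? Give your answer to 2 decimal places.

5.62%

From Okun's law, u - u* = -(output gap)/β = -(-11.82)/3.0 = 3.94 points.
So u* = 9.56 - 3.94 = 5.62%.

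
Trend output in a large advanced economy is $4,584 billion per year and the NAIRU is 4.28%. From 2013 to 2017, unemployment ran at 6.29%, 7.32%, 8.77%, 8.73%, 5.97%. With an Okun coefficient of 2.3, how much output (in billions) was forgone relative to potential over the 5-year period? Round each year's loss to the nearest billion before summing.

Year 2013: gap = -2.3 × (6.29 - 4.28) = -4.623%, loss ≈ 4584 × 4.623/100 ≈ 212.
Year 2014: gap = -2.3 × (7.32 - 4.28) = -6.992%, loss ≈ 4584 × 6.992/100 ≈ 321.
Year 2015: gap = -2.3 × (8.77 - 4.28) = -10.327%, loss ≈ 4584 × 10.327/100 ≈ 473.
Year 2016: gap = -2.3 × (8.73 - 4.28) = -10.235%, loss ≈ 4584 × 10.235/100 ≈ 469.
Year 2017: gap = -2.3 × (5.97 - 4.28) = -3.887%, loss ≈ 4584 × 3.887/100 ≈ 178.
Total lost output = 212 + 321 + 473 + 469 + 178 = 1653 billion.

$1,653 billion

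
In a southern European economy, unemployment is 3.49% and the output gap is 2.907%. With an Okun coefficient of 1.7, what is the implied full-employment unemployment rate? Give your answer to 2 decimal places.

From Okun's law, u - u* = -(output gap)/β = -(2.907)/1.7 = -1.71 points.
So u* = 3.49 + 1.71 = 5.20%.

5.20%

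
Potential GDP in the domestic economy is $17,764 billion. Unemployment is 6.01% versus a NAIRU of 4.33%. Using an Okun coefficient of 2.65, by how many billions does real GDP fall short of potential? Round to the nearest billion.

Output gap = -2.65 × (6.01 - 4.33) = -2.65 × 1.68 = -4.452%.
Actual GDP ≈ 17764 × 0.95548 ≈ 16973 billion, so the shortfall is 17764 - 16973 = 791 billion.

$791 billion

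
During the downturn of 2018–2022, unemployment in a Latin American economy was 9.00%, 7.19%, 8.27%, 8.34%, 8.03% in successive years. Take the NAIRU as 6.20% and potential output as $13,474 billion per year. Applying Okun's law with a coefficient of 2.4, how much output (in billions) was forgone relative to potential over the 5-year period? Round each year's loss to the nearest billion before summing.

$3,178 billion

Year 2018: gap = -2.4 × (9 - 6.2) = -6.72%, loss ≈ 13474 × 6.72/100 ≈ 905.
Year 2019: gap = -2.4 × (7.19 - 6.2) = -2.376%, loss ≈ 13474 × 2.376/100 ≈ 320.
Year 2020: gap = -2.4 × (8.27 - 6.2) = -4.968%, loss ≈ 13474 × 4.968/100 ≈ 669.
Year 2021: gap = -2.4 × (8.34 - 6.2) = -5.136%, loss ≈ 13474 × 5.136/100 ≈ 692.
Year 2022: gap = -2.4 × (8.03 - 6.2) = -4.392%, loss ≈ 13474 × 4.392/100 ≈ 592.
Total lost output = 905 + 320 + 669 + 692 + 592 = 3178 billion.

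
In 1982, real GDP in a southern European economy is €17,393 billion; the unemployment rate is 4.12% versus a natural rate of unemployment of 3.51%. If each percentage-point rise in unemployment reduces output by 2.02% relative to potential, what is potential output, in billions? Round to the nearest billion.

Unemployment gap = 4.12 - 3.51 = 0.61 points, so output gap = -2.02 × 0.61 = -1.2322%.
Since Y = Y* × (1 + gap/100), Y* = 17393/0.987678 ≈ 17610 billion.

€17,610 billion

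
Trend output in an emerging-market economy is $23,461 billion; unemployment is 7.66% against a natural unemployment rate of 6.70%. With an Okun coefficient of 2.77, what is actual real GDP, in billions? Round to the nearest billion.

$22,837 billion

Unemployment gap = 7.66 - 6.7 = 0.96 points, so the output gap is -2.77 × 0.96 = -2.6592%.
Actual GDP = 23461 × (1 - 2.6592/100) = 23461 × 0.973408 ≈ 22837 billion.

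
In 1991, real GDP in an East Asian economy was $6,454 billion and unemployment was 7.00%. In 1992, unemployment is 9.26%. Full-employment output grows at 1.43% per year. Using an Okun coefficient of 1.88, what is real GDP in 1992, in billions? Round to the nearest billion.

$6,272 billion

Δu = 9.26 - 7 = 2.26 points.
Okun's law (growth form): g_Y = g_Y* - β × Δu = 1.43 - 1.88 × (2.26) = 1.43 - 4.2488 = -2.8188%.
Real GDP in the next year = 6454 × (1 - 2.8188/100) = 6454 × 0.971812 ≈ 6272 billion.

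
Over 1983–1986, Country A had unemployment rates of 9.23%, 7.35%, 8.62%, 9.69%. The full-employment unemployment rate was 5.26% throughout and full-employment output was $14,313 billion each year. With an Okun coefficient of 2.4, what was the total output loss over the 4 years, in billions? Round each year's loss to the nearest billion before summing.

$4,758 billion

Year 1983: gap = -2.4 × (9.23 - 5.26) = -9.528%, loss ≈ 14313 × 9.528/100 ≈ 1364.
Year 1984: gap = -2.4 × (7.35 - 5.26) = -5.016%, loss ≈ 14313 × 5.016/100 ≈ 718.
Year 1985: gap = -2.4 × (8.62 - 5.26) = -8.064%, loss ≈ 14313 × 8.064/100 ≈ 1154.
Year 1986: gap = -2.4 × (9.69 - 5.26) = -10.632%, loss ≈ 14313 × 10.632/100 ≈ 1522.
Total lost output = 1364 + 718 + 1154 + 1522 = 4758 billion.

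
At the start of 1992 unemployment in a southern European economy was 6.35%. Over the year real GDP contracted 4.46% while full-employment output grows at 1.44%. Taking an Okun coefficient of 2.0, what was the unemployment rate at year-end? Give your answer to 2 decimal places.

Growth-rate Okun's law: g_Y = g_Y* - β × Δu, so Δu = (g_Y* - g_Y)/β.
Δu = (1.44 + 4.46)/2.0 = 5.9/2.0 = 2.95 percentage points.
Year-end unemployment = 6.35 + 2.95 = 9.30%.

9.30%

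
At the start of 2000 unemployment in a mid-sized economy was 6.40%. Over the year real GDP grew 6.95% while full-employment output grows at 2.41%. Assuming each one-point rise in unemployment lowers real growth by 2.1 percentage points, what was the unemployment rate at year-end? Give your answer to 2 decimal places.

4.24%

Growth-rate Okun's law: g_Y = g_Y* - β × Δu, so Δu = (g_Y* - g_Y)/β.
Δu = (2.41 - 6.95)/2.1 = -4.54/2.1 = -2.16 percentage points.
Year-end unemployment = 6.4 - 2.16 = 4.24%.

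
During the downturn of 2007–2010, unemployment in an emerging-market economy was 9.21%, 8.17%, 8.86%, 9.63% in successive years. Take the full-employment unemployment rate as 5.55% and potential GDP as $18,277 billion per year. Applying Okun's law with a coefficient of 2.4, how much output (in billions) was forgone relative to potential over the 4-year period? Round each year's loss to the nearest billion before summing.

Year 2007: gap = -2.4 × (9.21 - 5.55) = -8.784%, loss ≈ 18277 × 8.784/100 ≈ 1605.
Year 2008: gap = -2.4 × (8.17 - 5.55) = -6.288%, loss ≈ 18277 × 6.288/100 ≈ 1149.
Year 2009: gap = -2.4 × (8.86 - 5.55) = -7.944%, loss ≈ 18277 × 7.944/100 ≈ 1452.
Year 2010: gap = -2.4 × (9.63 - 5.55) = -9.792%, loss ≈ 18277 × 9.792/100 ≈ 1790.
Total lost output = 1605 + 1149 + 1452 + 1790 = 5996 billion.

$5,996 billion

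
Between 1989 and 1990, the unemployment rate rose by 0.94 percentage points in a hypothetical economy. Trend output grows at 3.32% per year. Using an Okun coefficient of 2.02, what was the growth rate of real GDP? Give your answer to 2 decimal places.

Growth-rate Okun's law: g_Y = g_Y* - β × Δu.
g_Y = 3.32 - 2.02 × (0.94) = 3.32 - 1.8988 = 1.4212%, i.e. 1.42% to 2 d.p.

1.42%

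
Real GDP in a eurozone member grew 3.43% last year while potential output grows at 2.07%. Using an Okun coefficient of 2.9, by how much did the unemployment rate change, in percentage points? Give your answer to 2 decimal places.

Growth-rate Okun's law: g_Y = g_Y* - β × Δu, so Δu = (g_Y* - g_Y)/β.
Δu = (2.07 - 3.43)/2.9 = -1.36/2.9 = -0.47 percentage points.

-0.47 percentage points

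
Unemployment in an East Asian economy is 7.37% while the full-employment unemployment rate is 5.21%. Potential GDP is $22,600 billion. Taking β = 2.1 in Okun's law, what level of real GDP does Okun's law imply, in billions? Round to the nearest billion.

$21,575 billion

Unemployment gap = 7.37 - 5.21 = 2.16 points, so the output gap is -2.1 × 2.16 = -4.536%.
Actual GDP = 22600 × (1 - 4.536/100) = 22600 × 0.95464 ≈ 21575 billion.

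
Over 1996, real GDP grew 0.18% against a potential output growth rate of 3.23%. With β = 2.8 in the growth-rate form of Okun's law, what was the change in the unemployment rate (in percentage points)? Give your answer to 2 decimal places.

Growth-rate Okun's law: g_Y = g_Y* - β × Δu, so Δu = (g_Y* - g_Y)/β.
Δu = (3.23 - 0.18)/2.8 = 3.05/2.8 = 1.09 percentage points.

1.09 percentage points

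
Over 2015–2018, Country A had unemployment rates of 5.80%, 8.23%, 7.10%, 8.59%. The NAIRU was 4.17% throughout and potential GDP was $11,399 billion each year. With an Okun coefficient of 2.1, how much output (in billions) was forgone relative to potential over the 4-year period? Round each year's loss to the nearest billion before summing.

Year 2015: gap = -2.1 × (5.8 - 4.17) = -3.423%, loss ≈ 11399 × 3.423/100 ≈ 390.
Year 2016: gap = -2.1 × (8.23 - 4.17) = -8.526%, loss ≈ 11399 × 8.526/100 ≈ 972.
Year 2017: gap = -2.1 × (7.1 - 4.17) = -6.153%, loss ≈ 11399 × 6.153/100 ≈ 701.
Year 2018: gap = -2.1 × (8.59 - 4.17) = -9.282%, loss ≈ 11399 × 9.282/100 ≈ 1058.
Total lost output = 390 + 972 + 701 + 1058 = 3121 billion.

$3,121 billion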